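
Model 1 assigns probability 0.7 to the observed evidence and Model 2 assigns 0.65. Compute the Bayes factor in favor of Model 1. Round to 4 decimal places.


BF = P(data|M1) / P(data|M2)
= 0.7 / 0.65 = 1.0769

1.0769


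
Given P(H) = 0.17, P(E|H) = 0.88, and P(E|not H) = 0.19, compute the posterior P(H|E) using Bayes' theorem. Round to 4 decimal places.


By Bayes' theorem: P(H|E) = P(E|H)*P(H) / P(E)
P(E) = P(E|H)*P(H) + P(E|not H)*P(not H)
P(E) = 0.88*0.17 + 0.19*0.83 = 0.3073
P(H|E) = 0.88*0.17 / 0.3073 = 0.4868

0.4868


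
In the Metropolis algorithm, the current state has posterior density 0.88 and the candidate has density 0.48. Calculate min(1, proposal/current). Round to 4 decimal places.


Ratio = 0.48/0.88 = 0.5455
Acceptance probability = min(1, 0.5455)
= 0.5455

0.5455


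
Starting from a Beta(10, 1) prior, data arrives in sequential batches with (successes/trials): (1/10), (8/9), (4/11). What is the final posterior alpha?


In sequential Bayesian updating, we sum all successes.
Total successes = 13
Final alpha = 10 + 13 = 23

23


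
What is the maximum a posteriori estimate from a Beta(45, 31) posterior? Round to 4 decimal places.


The MAP estimate equals the mode of the distribution.
Mode of Beta(a,b) = (a-1)/(a+b-2)
= 44/74
= 0.5946

0.5946


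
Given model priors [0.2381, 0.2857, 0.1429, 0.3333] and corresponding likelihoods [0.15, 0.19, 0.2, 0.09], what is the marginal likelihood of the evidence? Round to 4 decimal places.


P(E) = sum_i P(M_i) P(E|M_i)
= 0.0357 + 0.0543 + 0.0286 + 0.03
= 0.1486

0.1486


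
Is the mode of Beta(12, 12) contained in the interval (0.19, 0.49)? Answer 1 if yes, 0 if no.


Mode = (a-1)/(a+b-2) = 11/22 = 0.5
Interval: (0.19, 0.49)
Contains mode? 0

0


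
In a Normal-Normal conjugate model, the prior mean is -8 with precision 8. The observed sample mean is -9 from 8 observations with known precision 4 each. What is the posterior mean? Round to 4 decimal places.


Posterior precision = tau0 + n*tau = 8 + 8*4 = 40
Posterior mean = (tau0*mu0 + n*tau*xbar) / posterior_precision
= (8*-8 + 8*4*-9) / 40
= -352 / 40 = -8.8

-8.8


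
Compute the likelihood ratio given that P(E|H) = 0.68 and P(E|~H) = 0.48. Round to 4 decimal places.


LR = P(E|H) / P(E|~H)
= 0.68 / 0.48 = 1.4167

1.4167


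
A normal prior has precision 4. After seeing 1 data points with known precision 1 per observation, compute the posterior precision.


In the conjugate normal model, precisions add:
tau_posterior = tau_prior + n * tau_data
= 4 + 1*1 = 5

5


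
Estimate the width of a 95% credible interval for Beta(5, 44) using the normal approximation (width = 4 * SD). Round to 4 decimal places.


For Beta(a,b): Var = ab/((a+b)^2(a+b+1))
Var = 0.0018, SD = 0.0428
Approximate 95% CI width = 4 * 0.0428 = 0.1712

0.1712


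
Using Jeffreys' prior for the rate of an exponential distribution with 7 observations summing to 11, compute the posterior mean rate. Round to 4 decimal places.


Jeffreys' prior leads to posterior Gamma(7, 11).
Mean = 7/11 = 0.6364

0.6364


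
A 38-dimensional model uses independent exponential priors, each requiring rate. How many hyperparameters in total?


Per parameter: 1 (rate).
Total = 38 * 1 = 38

38


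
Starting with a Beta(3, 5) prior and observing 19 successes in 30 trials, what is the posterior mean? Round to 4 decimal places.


Posterior parameters: alpha = 3 + 19 = 22
beta = 5 + 11 = 16
Posterior mean = alpha / (alpha + beta) = 22 / 38
= 0.5789

0.5789


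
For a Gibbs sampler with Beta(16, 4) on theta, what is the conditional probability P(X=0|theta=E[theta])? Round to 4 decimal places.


E[theta] = 16/(16+4) = 0.8
P(X=0|theta) = 1 - theta = 0.2

0.2


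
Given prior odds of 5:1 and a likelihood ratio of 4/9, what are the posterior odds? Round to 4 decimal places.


Posterior odds = prior odds * LR
Prior odds = 5/1 = 5.0
LR = 4/9 = 0.4444
Posterior odds = 5.0 * 0.4444 = 2.2222

2.2222


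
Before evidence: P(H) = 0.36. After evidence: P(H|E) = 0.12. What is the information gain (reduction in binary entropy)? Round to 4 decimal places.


Prior entropy = 0.9427
Posterior entropy = 0.5294
Information gain = 0.9427 - 0.5294 = 0.4133

0.4133


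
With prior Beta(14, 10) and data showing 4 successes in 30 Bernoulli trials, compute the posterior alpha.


Conjugate update: alpha_posterior = alpha_prior + k
= 14 + 4 = 18

18


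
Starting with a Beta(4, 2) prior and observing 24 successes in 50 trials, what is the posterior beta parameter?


Posterior beta = prior beta + failures
Failures = 50 - 24 = 26
beta_post = 2 + 26 = 28

28


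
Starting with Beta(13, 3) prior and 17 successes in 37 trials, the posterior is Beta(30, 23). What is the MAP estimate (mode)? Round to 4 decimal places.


The mode of Beta(a, b) when a > 1 and b > 1 is (a-1)/(a+b-2)
= (30 - 1) / (30 + 23 - 2)
= 29 / 51
= 0.5686

0.5686


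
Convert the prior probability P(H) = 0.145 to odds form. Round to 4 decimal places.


P(not H) = 1 - 0.145 = 0.855
Odds = 0.145 / 0.855 = 0.1696

0.1696


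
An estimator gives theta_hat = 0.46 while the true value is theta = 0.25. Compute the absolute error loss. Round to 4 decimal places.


The absolute error loss is |theta_hat - theta|
= |0.46 - 0.25|
= 0.21

0.21


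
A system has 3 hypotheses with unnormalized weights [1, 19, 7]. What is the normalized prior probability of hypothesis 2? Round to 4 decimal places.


The normalized prior is the weight divided by the total.
Total weight = 27
P(H2) = 19 / 27 = 0.7037

0.7037


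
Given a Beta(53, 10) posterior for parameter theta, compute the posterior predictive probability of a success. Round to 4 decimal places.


For a Beta-Bernoulli model, the predictive probability is the mean:
P(success) = 53/(53+10) = 53/63 = 0.8413

0.8413


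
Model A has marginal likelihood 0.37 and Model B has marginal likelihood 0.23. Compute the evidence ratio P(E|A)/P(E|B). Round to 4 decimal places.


Evidence ratio = P(E|A) / P(E|B)
= 0.37 / 0.23
= 1.6087

1.6087


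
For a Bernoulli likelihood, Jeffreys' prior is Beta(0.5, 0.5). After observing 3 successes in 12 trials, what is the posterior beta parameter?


Jeffreys' prior for Bernoulli is Beta(0.5, 0.5).
Posterior is Beta(0.5 + k, 0.5 + n - k).
Posterior beta = 0.5 + (n - k) = 0.5 + 9 = 9.5

9.5


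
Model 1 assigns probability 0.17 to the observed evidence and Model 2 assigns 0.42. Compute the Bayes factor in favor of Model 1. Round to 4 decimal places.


BF = P(data|M1) / P(data|M2)
= 0.17 / 0.42 = 0.4048

0.4048


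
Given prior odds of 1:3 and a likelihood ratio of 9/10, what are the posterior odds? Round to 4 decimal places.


Posterior odds = prior odds * LR
Prior odds = 1/3 = 0.3333
LR = 9/10 = 0.9
Posterior odds = 0.3333 * 0.9 = 0.3

0.3


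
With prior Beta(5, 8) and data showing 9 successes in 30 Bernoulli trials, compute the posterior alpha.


Conjugate update: alpha_posterior = alpha_prior + k
= 5 + 9 = 14

14


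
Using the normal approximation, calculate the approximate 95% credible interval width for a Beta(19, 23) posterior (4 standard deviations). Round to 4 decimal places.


Var(Beta) = 19*23/(42^2 * 43) = 0.0058
SD = 0.0759
Width ~ 4*SD = 0.3036

0.3036


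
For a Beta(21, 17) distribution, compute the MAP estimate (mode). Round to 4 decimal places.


MAP = mode = (a-1)/(a+b-2)
= (21-1)/(21+17-2)
= 20/36 = 0.5556

0.5556


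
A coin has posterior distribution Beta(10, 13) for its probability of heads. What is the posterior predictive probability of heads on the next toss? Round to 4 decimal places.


Posterior predictive = E[theta] = alpha/(alpha+beta)
= 10/23
= 0.4348

0.4348


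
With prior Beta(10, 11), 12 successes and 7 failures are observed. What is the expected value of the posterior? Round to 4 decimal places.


Posterior = Beta(22, 18)
E[theta] = alpha/(alpha+beta)
= 22/40 = 0.55

0.55


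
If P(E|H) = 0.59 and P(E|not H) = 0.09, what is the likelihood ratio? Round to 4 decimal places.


Likelihood ratio = P(E|H) / P(E|not H)
= 0.59 / 0.09
= 6.5556

6.5556


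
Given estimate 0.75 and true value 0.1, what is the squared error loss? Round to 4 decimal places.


Squared error = (estimate - true)^2
Difference = 0.65
Loss = 0.65^2 = 0.4225

0.4225


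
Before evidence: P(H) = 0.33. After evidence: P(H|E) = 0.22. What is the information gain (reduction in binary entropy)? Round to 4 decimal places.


Prior entropy = 0.9149
Posterior entropy = 0.7602
Information gain = 0.9149 - 0.7602 = 0.1548

0.1548


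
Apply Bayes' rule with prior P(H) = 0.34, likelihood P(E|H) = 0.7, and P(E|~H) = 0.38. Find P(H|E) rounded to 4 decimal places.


Step 1: Compute marginal P(E) = P(E|H)P(H) + P(E|~H)P(~H)
= 0.7*0.34 + 0.38*0.66 = 0.4888
Step 2: P(H|E) = P(E|H)P(H)/P(E) = 0.238/0.4888
= 0.4869

0.4869


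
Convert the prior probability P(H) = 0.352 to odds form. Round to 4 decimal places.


P(not H) = 1 - 0.352 = 0.648
Odds = 0.352 / 0.648 = 0.5432

0.5432


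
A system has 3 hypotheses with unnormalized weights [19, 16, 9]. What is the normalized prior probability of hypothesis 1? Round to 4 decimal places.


The normalized prior is the weight divided by the total.
Total weight = 44
P(H1) = 19 / 44 = 0.4318

0.4318


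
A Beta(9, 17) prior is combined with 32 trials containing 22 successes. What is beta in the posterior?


In conjugate updating:
beta_posterior = beta_prior + (n - k)
= 17 + (32 - 22)
= 17 + 10 = 27

27


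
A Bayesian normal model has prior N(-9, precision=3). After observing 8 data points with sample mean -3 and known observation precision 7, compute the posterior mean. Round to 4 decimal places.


Posterior mean = (prior_precision * prior_mean + n * data_precision * data_mean) / (prior_precision + n * data_precision)
Numerator = 3*-9 + 8*7*-3 = -195
Denominator = 3 + 8*7 = 59
Posterior mean = -3.3051

-3.3051


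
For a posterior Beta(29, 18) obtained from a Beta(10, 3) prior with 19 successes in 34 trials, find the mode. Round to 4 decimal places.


Mode = (alpha - 1) / (alpha + beta - 2)
= 28 / 45
= 0.6222

0.6222


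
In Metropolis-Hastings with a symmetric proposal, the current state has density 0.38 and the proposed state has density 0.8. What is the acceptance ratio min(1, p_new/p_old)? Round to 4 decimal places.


Ratio = p_new / p_old = 0.8 / 0.38 = 2.1053
Acceptance = min(1, 2.1053) = 1.0

1.0


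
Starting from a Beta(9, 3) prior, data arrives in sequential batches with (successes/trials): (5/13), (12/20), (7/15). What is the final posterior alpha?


In sequential Bayesian updating, we sum all successes.
Total successes = 24
Final alpha = 9 + 24 = 33

33


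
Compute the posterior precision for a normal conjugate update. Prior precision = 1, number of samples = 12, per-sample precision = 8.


tau_post = tau_0 + n * tau
= 1 + 12 * 8 = 97

97


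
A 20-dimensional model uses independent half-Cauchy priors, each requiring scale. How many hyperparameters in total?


Per parameter: 1 (scale).
Total = 20 * 1 = 20

20


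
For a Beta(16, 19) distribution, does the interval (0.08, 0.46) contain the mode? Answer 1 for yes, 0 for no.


Mode of Beta(a,b) = (a-1)/(a+b-2)
= (16-1)/(16+19-2) = 0.4545
Check: 0.08 <= 0.4545 <= 0.46?
Result: 1

1


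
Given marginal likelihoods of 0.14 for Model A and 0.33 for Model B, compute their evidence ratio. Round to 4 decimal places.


Ratio = ML(A) / ML(B) = 0.14/0.33
= 0.4242

0.4242


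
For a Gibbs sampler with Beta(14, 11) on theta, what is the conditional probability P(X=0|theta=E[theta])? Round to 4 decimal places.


E[theta] = 14/(14+11) = 0.56
P(X=0|theta) = 1 - theta = 0.44

0.44


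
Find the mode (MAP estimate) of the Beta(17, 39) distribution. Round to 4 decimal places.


For Beta(a,b) with a,b > 1:
Mode = (a-1)/(a+b-2) = (17-1)/(56-2)
= 16/54 = 0.2963

0.2963


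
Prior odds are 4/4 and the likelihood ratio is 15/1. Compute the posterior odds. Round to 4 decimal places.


Posterior odds = prior odds * likelihood ratio
= (4/4) * (15/1)
= 60 / 4
= 15.0

15.0


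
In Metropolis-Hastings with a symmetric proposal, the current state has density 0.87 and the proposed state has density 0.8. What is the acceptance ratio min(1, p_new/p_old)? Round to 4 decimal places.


Ratio = p_new / p_old = 0.8 / 0.87 = 0.9195
Acceptance = min(1, 0.9195) = 0.9195

0.9195


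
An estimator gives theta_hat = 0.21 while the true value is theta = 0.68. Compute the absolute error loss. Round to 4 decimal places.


The absolute error loss is |theta_hat - theta|
= |0.21 - 0.68|
= 0.47

0.47


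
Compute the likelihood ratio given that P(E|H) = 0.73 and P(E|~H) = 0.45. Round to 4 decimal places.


LR = P(E|H) / P(E|~H)
= 0.73 / 0.45 = 1.6222

1.6222


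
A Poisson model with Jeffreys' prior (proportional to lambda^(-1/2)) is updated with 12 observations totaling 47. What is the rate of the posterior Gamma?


Posterior = Gamma(0.5 + S, n)
= Gamma(0.5 + 47, 12)
Posterior rate = 0 + n = 12

12.0


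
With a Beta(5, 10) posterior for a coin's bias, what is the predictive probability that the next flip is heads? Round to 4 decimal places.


The predictive probability equals the posterior mean.
P(next = heads) = alpha / (alpha + beta)
= 5 / 15 = 0.3333

0.3333


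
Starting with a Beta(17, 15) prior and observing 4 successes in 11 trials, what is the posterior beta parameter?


Posterior beta = prior beta + failures
Failures = 11 - 4 = 7
beta_post = 15 + 7 = 22

22


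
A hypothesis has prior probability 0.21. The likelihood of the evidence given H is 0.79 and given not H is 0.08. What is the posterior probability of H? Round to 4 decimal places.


Using Bayes' theorem:
P(E) = 0.21 * 0.79 + 0.79 * 0.08
P(E) = 0.2291
P(H|E) = (0.21 * 0.79) / 0.2291 = 0.7241

0.7241


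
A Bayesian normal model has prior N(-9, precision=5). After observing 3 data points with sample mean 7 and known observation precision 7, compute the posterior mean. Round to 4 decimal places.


Posterior mean = (prior_precision * prior_mean + n * data_precision * data_mean) / (prior_precision + n * data_precision)
Numerator = 5*-9 + 3*7*7 = 102
Denominator = 5 + 3*7 = 26
Posterior mean = 3.9231

3.9231


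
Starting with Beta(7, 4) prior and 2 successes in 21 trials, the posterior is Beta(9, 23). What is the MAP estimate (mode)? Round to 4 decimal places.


The mode of Beta(a, b) when a > 1 and b > 1 is (a-1)/(a+b-2)
= (9 - 1) / (9 + 23 - 2)
= 8 / 30
= 0.2667

0.2667


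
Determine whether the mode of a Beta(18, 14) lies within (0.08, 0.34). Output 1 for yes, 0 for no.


First find the mode: (a-1)/(a+b-2) = 0.5667
Is 0.5667 in (0.08, 0.34)? 0

0


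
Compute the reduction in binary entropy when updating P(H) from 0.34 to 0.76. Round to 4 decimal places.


H_before = -p*log2(p) - (1-p)*log2(1-p) for p=0.34: 0.9248
H_after for p=0.76: 0.795
Reduction = 0.9248 - 0.795 = 0.1298

0.1298


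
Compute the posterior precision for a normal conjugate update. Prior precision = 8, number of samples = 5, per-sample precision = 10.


tau_post = tau_0 + n * tau
= 8 + 5 * 10 = 58

58


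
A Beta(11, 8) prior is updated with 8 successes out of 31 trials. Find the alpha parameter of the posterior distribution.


In the Beta-Binomial conjugate update:
alpha_post = alpha_prior + successes
= 11 + 8
= 19

19


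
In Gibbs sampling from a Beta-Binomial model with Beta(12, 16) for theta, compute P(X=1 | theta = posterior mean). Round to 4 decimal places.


Posterior mean = alpha/(alpha+beta) = 12/28 = 0.4286
P(X=1|theta=mean) = theta = 0.4286

0.4286


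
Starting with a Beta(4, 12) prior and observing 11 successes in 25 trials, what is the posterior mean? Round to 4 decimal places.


Posterior parameters: alpha = 4 + 11 = 15
beta = 12 + 14 = 26
Posterior mean = alpha / (alpha + beta) = 15 / 41
= 0.3659

0.3659


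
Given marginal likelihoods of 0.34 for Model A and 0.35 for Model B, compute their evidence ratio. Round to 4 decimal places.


Ratio = ML(A) / ML(B) = 0.34/0.35
= 0.9714

0.9714


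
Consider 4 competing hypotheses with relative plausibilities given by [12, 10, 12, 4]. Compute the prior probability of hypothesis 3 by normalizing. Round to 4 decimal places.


Sum of weights = 12 + 10 + 12 + 4 = 38
Normalized prior for H3 = 12 / 38
= 0.3158

0.3158


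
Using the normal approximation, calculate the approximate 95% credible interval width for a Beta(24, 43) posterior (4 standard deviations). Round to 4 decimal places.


Var(Beta) = 24*43/(67^2 * 68) = 0.0034
SD = 0.0581
Width ~ 4*SD = 0.2326

0.2326


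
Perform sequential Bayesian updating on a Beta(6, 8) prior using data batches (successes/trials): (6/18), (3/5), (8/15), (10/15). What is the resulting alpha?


Accumulate successes: 27
Posterior alpha = prior alpha + sum of successes
= 6 + 27 = 33

33


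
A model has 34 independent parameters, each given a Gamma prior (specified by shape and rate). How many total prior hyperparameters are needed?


Each Gamma prior needs 2 hyperparameters (shape and rate).
Total = 2 * 34 = 68

68


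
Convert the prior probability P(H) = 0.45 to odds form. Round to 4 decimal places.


P(not H) = 1 - 0.45 = 0.55
Odds = 0.45 / 0.55 = 0.8182

0.8182


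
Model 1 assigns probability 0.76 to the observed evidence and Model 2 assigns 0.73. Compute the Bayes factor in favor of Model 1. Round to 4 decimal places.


BF = P(data|M1) / P(data|M2)
= 0.76 / 0.73 = 1.0411

1.0411


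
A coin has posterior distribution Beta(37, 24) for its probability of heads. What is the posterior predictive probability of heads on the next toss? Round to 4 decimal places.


Posterior predictive = E[theta] = alpha/(alpha+beta)
= 37/61
= 0.6066

0.6066


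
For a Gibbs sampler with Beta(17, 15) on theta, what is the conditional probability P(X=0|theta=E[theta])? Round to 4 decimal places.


E[theta] = 17/(17+15) = 0.5312
P(X=0|theta) = 1 - theta = 0.4688

0.4688


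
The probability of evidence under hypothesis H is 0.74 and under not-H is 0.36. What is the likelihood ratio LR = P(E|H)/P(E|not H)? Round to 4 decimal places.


LR = 0.74 / 0.36
= 2.0556

2.0556


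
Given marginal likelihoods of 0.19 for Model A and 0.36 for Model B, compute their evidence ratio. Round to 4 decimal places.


Ratio = ML(A) / ML(B) = 0.19/0.36
= 0.5278

0.5278


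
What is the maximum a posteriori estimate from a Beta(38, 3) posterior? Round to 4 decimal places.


The MAP estimate equals the mode of the distribution.
Mode of Beta(a,b) = (a-1)/(a+b-2)
= 37/39
= 0.9487

0.9487


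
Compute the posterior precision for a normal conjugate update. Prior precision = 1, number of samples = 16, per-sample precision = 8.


tau_post = tau_0 + n * tau
= 1 + 16 * 8 = 129

129


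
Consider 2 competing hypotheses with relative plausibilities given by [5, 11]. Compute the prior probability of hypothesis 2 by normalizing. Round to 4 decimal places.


Sum of weights = 5 + 11 = 16
Normalized prior for H2 = 11 / 16
= 0.6875

0.6875


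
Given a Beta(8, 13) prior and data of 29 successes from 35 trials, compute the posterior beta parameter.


Number of failures = 35 - 29 = 6
Posterior beta = 13 + 6 = 19

19


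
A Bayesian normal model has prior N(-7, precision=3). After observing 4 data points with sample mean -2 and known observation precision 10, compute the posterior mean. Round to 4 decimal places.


Posterior mean = (prior_precision * prior_mean + n * data_precision * data_mean) / (prior_precision + n * data_precision)
Numerator = 3*-7 + 4*10*-2 = -101
Denominator = 3 + 4*10 = 43
Posterior mean = -2.3488

-2.3488


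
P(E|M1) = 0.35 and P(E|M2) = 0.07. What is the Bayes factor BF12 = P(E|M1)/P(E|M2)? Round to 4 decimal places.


Bayes factor BF12 = P(E|M1) / P(E|M2)
= 0.35 / 0.07
= 5.0

5.0


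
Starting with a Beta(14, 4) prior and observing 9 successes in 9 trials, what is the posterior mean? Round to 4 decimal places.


Posterior parameters: alpha = 14 + 9 = 23
beta = 4 + 0 = 4
Posterior mean = alpha / (alpha + beta) = 23 / 27
= 0.8519

0.8519


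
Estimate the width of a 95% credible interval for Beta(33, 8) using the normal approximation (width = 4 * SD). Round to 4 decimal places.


For Beta(a,b): Var = ab/((a+b)^2(a+b+1))
Var = 0.0037, SD = 0.0611
Approximate 95% CI width = 4 * 0.0611 = 0.2446

0.2446


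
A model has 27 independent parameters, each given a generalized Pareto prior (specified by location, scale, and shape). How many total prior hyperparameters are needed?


Each generalized Pareto prior needs 3 hyperparameters (location, scale, and shape).
Total = 3 * 27 = 81

81


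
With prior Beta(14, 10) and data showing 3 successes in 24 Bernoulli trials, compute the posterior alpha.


Conjugate update: alpha_posterior = alpha_prior + k
= 14 + 3 = 17

17


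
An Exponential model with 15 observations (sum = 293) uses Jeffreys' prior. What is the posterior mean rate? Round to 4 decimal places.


Posterior Gamma(15, 293)
E[lambda] = 15/293 = 0.0512

0.0512


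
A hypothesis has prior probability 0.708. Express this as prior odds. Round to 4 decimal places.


Odds = P(H) / P(not H) = 0.708 / 0.292
= 2.4247

2.4247


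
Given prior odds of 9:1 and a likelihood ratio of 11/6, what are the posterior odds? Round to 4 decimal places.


Posterior odds = prior odds * LR
Prior odds = 9/1 = 9.0
LR = 11/6 = 1.8333
Posterior odds = 9.0 * 1.8333 = 16.5

16.5


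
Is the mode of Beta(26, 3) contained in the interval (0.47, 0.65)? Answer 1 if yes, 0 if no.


Mode = (a-1)/(a+b-2) = 25/27 = 0.9259
Interval: (0.47, 0.65)
Contains mode? 0

0


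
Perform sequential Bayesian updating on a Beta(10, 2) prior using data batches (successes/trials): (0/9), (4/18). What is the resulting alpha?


Accumulate successes: 4
Posterior alpha = prior alpha + sum of successes
= 10 + 4 = 14

14


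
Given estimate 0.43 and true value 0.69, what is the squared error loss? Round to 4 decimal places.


Squared error = (estimate - true)^2
Difference = -0.26
Loss = -0.26^2 = 0.0676

0.0676


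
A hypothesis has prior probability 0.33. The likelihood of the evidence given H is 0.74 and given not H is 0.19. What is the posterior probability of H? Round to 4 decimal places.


Using Bayes' theorem:
P(E) = 0.33 * 0.74 + 0.67 * 0.19
P(E) = 0.3715
P(H|E) = (0.33 * 0.74) / 0.3715 = 0.6573

0.6573


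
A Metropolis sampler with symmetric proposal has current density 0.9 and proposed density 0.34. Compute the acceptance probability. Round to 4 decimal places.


For symmetric proposals, acceptance = min(1, pi(x*)/pi(x))
= min(1, 0.34/0.9)
= min(1, 0.3778) = 0.3778

0.3778


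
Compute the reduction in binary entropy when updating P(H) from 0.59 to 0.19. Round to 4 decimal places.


H_before = -p*log2(p) - (1-p)*log2(1-p) for p=0.59: 0.9765
H_after for p=0.19: 0.7015
Reduction = 0.9765 - 0.7015 = 0.275

0.275


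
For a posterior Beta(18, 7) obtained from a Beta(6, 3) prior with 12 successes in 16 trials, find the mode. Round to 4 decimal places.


Mode = (alpha - 1) / (alpha + beta - 2)
= 17 / 23
= 0.7391

0.7391


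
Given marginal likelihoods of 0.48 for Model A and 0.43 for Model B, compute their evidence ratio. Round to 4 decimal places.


Ratio = ML(A) / ML(B) = 0.48/0.43
= 1.1163

1.1163


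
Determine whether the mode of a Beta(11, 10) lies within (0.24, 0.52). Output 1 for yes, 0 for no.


First find the mode: (a-1)/(a+b-2) = 0.5263
Is 0.5263 in (0.24, 0.52)? 0

0


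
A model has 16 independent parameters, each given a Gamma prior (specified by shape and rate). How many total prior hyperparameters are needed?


Each Gamma prior needs 2 hyperparameters (shape and rate).
Total = 2 * 16 = 32

32


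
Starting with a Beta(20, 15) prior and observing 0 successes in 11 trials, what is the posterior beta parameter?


Posterior beta = prior beta + failures
Failures = 11 - 0 = 11
beta_post = 15 + 11 = 26

26


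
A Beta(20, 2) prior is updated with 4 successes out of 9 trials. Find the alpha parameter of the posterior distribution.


In the Beta-Binomial conjugate update:
alpha_post = alpha_prior + successes
= 20 + 4
= 24

24


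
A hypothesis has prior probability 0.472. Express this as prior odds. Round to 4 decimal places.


Odds = P(H) / P(not H) = 0.472 / 0.528
= 0.8939

0.8939


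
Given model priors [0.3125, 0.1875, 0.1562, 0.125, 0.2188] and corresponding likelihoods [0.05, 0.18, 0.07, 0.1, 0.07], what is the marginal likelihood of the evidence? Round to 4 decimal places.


P(E) = sum_i P(M_i) P(E|M_i)
= 0.0156 + 0.0338 + 0.0109 + 0.0125 + 0.0153
= 0.0881

0.0881


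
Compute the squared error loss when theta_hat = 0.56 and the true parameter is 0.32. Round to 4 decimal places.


L = (theta_hat - theta_true)^2
= (0.56 - 0.32)^2
= 0.24^2 = 0.0576

0.0576


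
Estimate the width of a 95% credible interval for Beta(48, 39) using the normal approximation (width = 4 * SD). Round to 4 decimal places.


For Beta(a,b): Var = ab/((a+b)^2(a+b+1))
Var = 0.0028, SD = 0.053
Approximate 95% CI width = 4 * 0.053 = 0.2121

0.2121


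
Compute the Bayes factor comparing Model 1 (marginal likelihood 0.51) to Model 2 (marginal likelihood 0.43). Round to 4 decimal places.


BF12 = marginal likelihood of M1 / marginal likelihood of M2
= 0.51/0.43
= 1.186

1.186


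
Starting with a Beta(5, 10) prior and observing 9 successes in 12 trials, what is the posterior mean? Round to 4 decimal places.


Posterior parameters: alpha = 5 + 9 = 14
beta = 10 + 3 = 13
Posterior mean = alpha / (alpha + beta) = 14 / 27
= 0.5185

0.5185


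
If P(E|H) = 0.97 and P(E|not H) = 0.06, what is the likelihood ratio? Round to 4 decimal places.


Likelihood ratio = P(E|H) / P(E|not H)
= 0.97 / 0.06
= 16.1667

16.1667


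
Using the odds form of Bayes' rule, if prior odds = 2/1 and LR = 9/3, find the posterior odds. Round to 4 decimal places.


Bayes' rule in odds form: posterior odds = prior odds * LR
= (2 * 9) / (1 * 3)
= 18/3 = 6.0

6.0


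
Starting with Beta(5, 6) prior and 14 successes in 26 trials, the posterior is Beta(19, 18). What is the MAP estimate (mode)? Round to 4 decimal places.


The mode of Beta(a, b) when a > 1 and b > 1 is (a-1)/(a+b-2)
= (19 - 1) / (19 + 18 - 2)
= 18 / 35
= 0.5143

0.5143


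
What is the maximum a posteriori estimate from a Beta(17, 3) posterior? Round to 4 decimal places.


The MAP estimate equals the mode of the distribution.
Mode of Beta(a,b) = (a-1)/(a+b-2)
= 16/18
= 0.8889

0.8889


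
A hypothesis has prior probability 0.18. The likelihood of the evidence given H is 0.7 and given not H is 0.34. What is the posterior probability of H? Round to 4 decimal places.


Using Bayes' theorem:
P(E) = 0.18 * 0.7 + 0.82 * 0.34
P(E) = 0.4048
P(H|E) = (0.18 * 0.7) / 0.4048 = 0.3113

0.3113


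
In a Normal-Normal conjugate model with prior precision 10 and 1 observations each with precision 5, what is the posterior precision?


Posterior precision = prior precision + n * observation precision
= 10 + 1 * 5
= 10 + 5 = 15

15


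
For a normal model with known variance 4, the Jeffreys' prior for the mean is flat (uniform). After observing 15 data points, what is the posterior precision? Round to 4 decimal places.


Jeffreys' prior for normal mean (known variance) is flat.
Prior precision = 0.
Posterior precision = prior_prec + n/sigma^2 = 0 + 15/4
= 3.75

3.75


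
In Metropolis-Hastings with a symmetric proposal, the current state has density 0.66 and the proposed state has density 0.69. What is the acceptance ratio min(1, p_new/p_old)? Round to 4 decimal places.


Ratio = p_new / p_old = 0.69 / 0.66 = 1.0455
Acceptance = min(1, 1.0455) = 1.0

1.0


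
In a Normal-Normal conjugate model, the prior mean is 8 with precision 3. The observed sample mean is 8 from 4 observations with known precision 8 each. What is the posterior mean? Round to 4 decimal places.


Posterior precision = tau0 + n*tau = 3 + 4*8 = 35
Posterior mean = (tau0*mu0 + n*tau*xbar) / posterior_precision
= (3*8 + 4*8*8) / 35
= 280 / 35 = 8.0

8.0


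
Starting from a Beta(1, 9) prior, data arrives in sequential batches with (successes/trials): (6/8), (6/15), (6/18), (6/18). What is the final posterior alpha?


In sequential Bayesian updating, we sum all successes.
Total successes = 24
Final alpha = 1 + 24 = 25

25


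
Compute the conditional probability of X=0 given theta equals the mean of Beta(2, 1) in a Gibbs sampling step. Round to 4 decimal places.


Mean of Beta(2, 1) = 0.6667
P(X=0 | theta=0.6667) = 0.3333

0.3333


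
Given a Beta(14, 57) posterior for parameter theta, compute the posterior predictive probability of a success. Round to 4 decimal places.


For a Beta-Bernoulli model, the predictive probability is the mean:
P(success) = 14/(14+57) = 14/71 = 0.1972

0.1972


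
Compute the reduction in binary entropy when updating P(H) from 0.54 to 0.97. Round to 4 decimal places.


H_before = -p*log2(p) - (1-p)*log2(1-p) for p=0.54: 0.9954
H_after for p=0.97: 0.1944
Reduction = 0.9954 - 0.1944 = 0.801

0.801


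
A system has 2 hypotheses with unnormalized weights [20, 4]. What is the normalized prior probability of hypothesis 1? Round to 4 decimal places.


The normalized prior is the weight divided by the total.
Total weight = 24
P(H1) = 20 / 24 = 0.8333

0.8333


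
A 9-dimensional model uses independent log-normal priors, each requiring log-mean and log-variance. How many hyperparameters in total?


Per parameter: 2 (log-mean and log-variance).
Total = 9 * 2 = 18

18


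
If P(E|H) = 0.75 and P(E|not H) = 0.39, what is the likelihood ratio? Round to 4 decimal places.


Likelihood ratio = P(E|H) / P(E|not H)
= 0.75 / 0.39
= 1.9231

1.9231


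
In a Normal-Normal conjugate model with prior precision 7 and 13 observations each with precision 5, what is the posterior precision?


Posterior precision = prior precision + n * observation precision
= 7 + 13 * 5
= 7 + 65 = 72

72


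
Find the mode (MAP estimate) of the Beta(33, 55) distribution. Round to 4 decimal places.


For Beta(a,b) with a,b > 1:
Mode = (a-1)/(a+b-2) = (33-1)/(88-2)
= 32/86 = 0.3721

0.3721


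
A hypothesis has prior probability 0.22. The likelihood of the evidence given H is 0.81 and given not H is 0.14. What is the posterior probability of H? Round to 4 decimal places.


Using Bayes' theorem:
P(E) = 0.22 * 0.81 + 0.78 * 0.14
P(E) = 0.2874
P(H|E) = (0.22 * 0.81) / 0.2874 = 0.62

0.62


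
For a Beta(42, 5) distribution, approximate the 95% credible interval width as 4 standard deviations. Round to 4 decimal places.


Variance of Beta(a,b) = ab / ((a+b)^2 * (a+b+1))
= 42*5 / ((47)^2 * 48)
= 0.002
SD = sqrt(0.002) = 0.0445
Width = 4 * SD = 0.178

0.178


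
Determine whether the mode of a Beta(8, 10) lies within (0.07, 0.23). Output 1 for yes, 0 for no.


First find the mode: (a-1)/(a+b-2) = 0.4375
Is 0.4375 in (0.07, 0.23)? 0

0


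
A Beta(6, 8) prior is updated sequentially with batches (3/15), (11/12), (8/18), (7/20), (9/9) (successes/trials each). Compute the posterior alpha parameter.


Sequential conjugate updating is equivalent to a single batch update.
Total successes across all batches = 38
alpha_posterior = alpha_prior + total_successes = 6 + 38
= 44

44


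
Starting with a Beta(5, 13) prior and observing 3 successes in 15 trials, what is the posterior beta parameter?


Posterior beta = prior beta + failures
Failures = 15 - 3 = 12
beta_post = 13 + 12 = 25

25


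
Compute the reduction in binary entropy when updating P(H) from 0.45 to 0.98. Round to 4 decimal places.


H_before = -p*log2(p) - (1-p)*log2(1-p) for p=0.45: 0.9928
H_after for p=0.98: 0.1414
Reduction = 0.9928 - 0.1414 = 0.8513

0.8513


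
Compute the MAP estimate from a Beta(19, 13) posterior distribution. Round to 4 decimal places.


MAP = mode of Beta distribution
= (alpha - 1)/(alpha + beta - 2)
= (19-1)/(19+13-2)
= 18/30 = 0.6

0.6


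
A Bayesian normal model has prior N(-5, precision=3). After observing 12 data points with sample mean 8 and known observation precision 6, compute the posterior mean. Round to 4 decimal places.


Posterior mean = (prior_precision * prior_mean + n * data_precision * data_mean) / (prior_precision + n * data_precision)
Numerator = 3*-5 + 12*6*8 = 561
Denominator = 3 + 12*6 = 75
Posterior mean = 7.48

7.48


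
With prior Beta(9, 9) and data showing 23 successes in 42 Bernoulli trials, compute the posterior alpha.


Conjugate update: alpha_posterior = alpha_prior + k
= 9 + 23 = 32

32


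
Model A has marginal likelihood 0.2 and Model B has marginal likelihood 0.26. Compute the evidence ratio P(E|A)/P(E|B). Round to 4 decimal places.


Evidence ratio = P(E|A) / P(E|B)
= 0.2 / 0.26
= 0.7692

0.7692


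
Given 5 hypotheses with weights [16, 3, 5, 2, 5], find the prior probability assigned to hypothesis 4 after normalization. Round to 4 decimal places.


To normalize, divide each weight by the sum of all weights.
Sum = 31
Prior(H4) = 2/31 = 0.0645

0.0645


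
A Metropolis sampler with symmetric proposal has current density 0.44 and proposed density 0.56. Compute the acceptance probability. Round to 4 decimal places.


For symmetric proposals, acceptance = min(1, pi(x*)/pi(x))
= min(1, 0.56/0.44)
= min(1, 1.2727) = 1.0

1.0


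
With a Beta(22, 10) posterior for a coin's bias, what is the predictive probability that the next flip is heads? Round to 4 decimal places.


The predictive probability equals the posterior mean.
P(next = heads) = alpha / (alpha + beta)
= 22 / 32 = 0.6875

0.6875


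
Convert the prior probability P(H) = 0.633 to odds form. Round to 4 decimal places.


P(not H) = 1 - 0.633 = 0.367
Odds = 0.633 / 0.367 = 1.7248

1.7248


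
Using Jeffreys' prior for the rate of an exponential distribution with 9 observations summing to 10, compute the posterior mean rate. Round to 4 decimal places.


Jeffreys' prior leads to posterior Gamma(9, 10).
Mean = 9/10 = 0.9

0.9


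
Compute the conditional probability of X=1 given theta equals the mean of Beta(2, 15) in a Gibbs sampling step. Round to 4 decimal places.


Mean of Beta(2, 15) = 0.1176
P(X=1 | theta=0.1176) = 0.1176

0.1176


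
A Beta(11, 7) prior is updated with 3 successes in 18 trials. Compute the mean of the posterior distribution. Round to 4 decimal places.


After update: Beta(14, 22)
Mean = 14 / (14 + 22) = 14 / 36
= 0.3889

0.3889


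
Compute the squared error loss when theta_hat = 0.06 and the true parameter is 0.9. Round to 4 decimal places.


L = (theta_hat - theta_true)^2
= (0.06 - 0.9)^2
= -0.84^2 = 0.7056

0.7056


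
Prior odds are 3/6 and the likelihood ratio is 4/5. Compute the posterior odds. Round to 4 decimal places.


Posterior odds = prior odds * likelihood ratio
= (3/6) * (4/5)
= 12 / 30
= 0.4

0.4


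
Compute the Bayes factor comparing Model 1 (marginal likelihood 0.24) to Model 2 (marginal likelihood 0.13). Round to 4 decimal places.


BF12 = marginal likelihood of M1 / marginal likelihood of M2
= 0.24/0.13
= 1.8462

1.8462


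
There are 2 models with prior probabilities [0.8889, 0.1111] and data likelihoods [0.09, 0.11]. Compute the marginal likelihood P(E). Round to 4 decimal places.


P(E) = sum over models of P(M_i) * P(E|M_i)
= 0.8889*0.09 + 0.1111*0.11
= 0.0922

0.0922


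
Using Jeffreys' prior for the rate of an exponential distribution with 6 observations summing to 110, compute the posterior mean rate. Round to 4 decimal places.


Jeffreys' prior leads to posterior Gamma(6, 110).
Mean = 6/110 = 0.0545

0.0545


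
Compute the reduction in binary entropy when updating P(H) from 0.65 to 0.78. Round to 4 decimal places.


H_before = -p*log2(p) - (1-p)*log2(1-p) for p=0.65: 0.9341
H_after for p=0.78: 0.7602
Reduction = 0.9341 - 0.7602 = 0.1739

0.1739


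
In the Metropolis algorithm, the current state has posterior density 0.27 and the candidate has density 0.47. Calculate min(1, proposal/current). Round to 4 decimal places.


Ratio = 0.47/0.27 = 1.7407
Acceptance probability = min(1, 1.7407)
= 1.0

1.0


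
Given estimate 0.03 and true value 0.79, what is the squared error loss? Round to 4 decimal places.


Squared error = (estimate - true)^2
Difference = -0.76
Loss = -0.76^2 = 0.5776

0.5776


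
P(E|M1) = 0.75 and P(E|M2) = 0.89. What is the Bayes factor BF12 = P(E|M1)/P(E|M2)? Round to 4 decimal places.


Bayes factor BF12 = P(E|M1) / P(E|M2)
= 0.75 / 0.89
= 0.8427

0.8427


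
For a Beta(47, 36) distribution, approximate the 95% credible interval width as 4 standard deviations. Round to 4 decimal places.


Variance of Beta(a,b) = ab / ((a+b)^2 * (a+b+1))
= 47*36 / ((83)^2 * 84)
= 0.0029
SD = sqrt(0.0029) = 0.0541
Width = 4 * SD = 0.2163

0.2163


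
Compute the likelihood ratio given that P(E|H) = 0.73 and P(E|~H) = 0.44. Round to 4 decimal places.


LR = P(E|H) / P(E|~H)
= 0.73 / 0.44 = 1.6591

1.6591


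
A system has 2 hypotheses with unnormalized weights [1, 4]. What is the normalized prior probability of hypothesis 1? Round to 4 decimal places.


The normalized prior is the weight divided by the total.
Total weight = 5
P(H1) = 1 / 5 = 0.2

0.2


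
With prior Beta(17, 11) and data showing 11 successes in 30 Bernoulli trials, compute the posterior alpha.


Conjugate update: alpha_posterior = alpha_prior + k
= 17 + 11 = 28

28


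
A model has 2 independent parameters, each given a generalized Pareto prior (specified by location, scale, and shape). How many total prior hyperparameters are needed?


Each generalized Pareto prior needs 3 hyperparameters (location, scale, and shape).
Total = 3 * 2 = 6

6


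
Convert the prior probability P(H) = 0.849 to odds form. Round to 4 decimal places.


P(not H) = 1 - 0.849 = 0.151
Odds = 0.849 / 0.151 = 5.6225

5.6225


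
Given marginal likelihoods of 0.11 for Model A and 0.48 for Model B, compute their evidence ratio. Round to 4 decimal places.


Ratio = ML(A) / ML(B) = 0.11/0.48
= 0.2292

0.2292


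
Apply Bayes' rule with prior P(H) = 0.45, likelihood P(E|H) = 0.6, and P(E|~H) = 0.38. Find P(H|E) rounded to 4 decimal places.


Step 1: Compute marginal P(E) = P(E|H)P(H) + P(E|~H)P(~H)
= 0.6*0.45 + 0.38*0.55 = 0.479
Step 2: P(H|E) = P(E|H)P(H)/P(E) = 0.27/0.479
= 0.5637

0.5637


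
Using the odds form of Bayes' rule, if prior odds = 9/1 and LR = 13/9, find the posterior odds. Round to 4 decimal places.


Bayes' rule in odds form: posterior odds = prior odds * LR
= (9 * 13) / (1 * 9)
= 117/9 = 13.0

13.0


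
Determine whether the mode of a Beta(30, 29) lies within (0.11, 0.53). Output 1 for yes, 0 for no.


First find the mode: (a-1)/(a+b-2) = 0.5088
Is 0.5088 in (0.11, 0.53)? 1

1


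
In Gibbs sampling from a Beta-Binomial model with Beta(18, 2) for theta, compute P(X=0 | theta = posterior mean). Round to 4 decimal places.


Posterior mean = alpha/(alpha+beta) = 18/20 = 0.9
P(X=0|theta=mean) = 1 - theta = 0.1

0.1


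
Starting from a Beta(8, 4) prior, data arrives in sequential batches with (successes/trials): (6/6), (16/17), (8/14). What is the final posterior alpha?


In sequential Bayesian updating, we sum all successes.
Total successes = 30
Final alpha = 8 + 30 = 38

38


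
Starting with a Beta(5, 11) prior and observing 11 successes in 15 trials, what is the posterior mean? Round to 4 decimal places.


Posterior parameters: alpha = 5 + 11 = 16
beta = 11 + 4 = 15
Posterior mean = alpha / (alpha + beta) = 16 / 31
= 0.5161

0.5161
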